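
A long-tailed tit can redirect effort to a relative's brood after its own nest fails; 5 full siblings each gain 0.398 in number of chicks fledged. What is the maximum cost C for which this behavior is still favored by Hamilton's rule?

0.995

r to a full sibling = 0.5 (full sibs share both parents — two paths of length 2: r = 2·(1/2)^2 = 1/2).
Hamilton's rule: n·r·B > C, so the trait is favored while C < n·r·B = 5·0.5·0.398 = 0.995.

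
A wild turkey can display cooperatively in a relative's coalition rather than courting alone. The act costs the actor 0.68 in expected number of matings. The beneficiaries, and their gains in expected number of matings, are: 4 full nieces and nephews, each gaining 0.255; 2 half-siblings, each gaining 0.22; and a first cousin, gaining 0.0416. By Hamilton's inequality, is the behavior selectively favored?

No

Hamilton's rule: the trait is favored when the sum of r·B over every recipient exceeds the actor's cost C.
r to a full niece or nephew = 1/4 (full aunt/uncle↔niece/nephew: two paths of length 3 through the shared grandparent pair: r = 2·(1/2)^3 = 1/4).
r to a half-sibling = 1/4 (half-sibs share one parent — one path of length 2: r = (1/2)^2 = 1/4).
r to a first cousin = 0.125 (first cousins share one grandparent pair — two paths of length 4: r = 2·(1/2)^4 = 1/8).
Summing one r·B term per recipient: 4·0.25·0.255 + 2·0.25·0.22 + 1·0.125·0.0416 = 0.3702.
0.3702 < 0.68: the indirect benefit is less than the cost.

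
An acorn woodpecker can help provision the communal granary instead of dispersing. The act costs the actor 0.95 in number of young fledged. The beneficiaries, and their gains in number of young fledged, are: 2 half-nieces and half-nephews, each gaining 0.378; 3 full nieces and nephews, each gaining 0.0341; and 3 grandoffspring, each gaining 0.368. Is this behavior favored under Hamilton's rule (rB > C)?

Hamilton's rule: the trait is favored when the sum of r·B over every recipient exceeds the actor's cost C.
r to a half-niece or half-nephew = 1/8 (half-aunt/uncle↔niece/nephew: one path of length 3: r = (1/2)^3 = 1/8).
r to a full niece or nephew = 0.25 (full aunt/uncle↔niece/nephew: two paths of length 3 through the shared grandparent pair: r = 2·(1/2)^3 = 1/4).
r to a grandoffspring = 0.25 (two parent–offspring links: r = (1/2)^2 = 1/4).
Summing one r·B term per recipient: 2·0.125·0.378 + 3·0.25·0.0341 + 3·0.25·0.368 = 0.396075.
0.396075 < 0.95: the indirect benefit is less than the cost.

No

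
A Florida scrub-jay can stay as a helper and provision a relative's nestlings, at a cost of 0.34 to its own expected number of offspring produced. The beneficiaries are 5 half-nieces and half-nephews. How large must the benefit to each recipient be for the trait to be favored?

0.544

r to a half-niece or half-nephew = 0.125 (half-aunt/uncle↔niece/nephew: one path of length 3: r = (1/2)^3 = 1/8).
Hamilton's rule with n recipients of equal r: n·r·B > C, so B > C/(n·r) = 0.34/(5·0.125) = 0.544.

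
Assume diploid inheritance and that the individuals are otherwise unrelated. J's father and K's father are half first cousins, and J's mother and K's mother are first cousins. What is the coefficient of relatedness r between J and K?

0.046875

Relatedness sums over independent paths through distinct common ancestors.
J and K are related in two ways: half second cousins through their fathers (r = 1/64) and second cousins through their mothers (r = 1/32).
r = 1/64 + 1/32 = 3/64 = 0.046875.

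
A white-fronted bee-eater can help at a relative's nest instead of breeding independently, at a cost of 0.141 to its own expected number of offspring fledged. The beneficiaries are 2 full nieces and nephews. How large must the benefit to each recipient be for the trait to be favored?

0.282

r to a full niece or nephew = 0.25 (full aunt/uncle↔niece/nephew: two paths of length 3 through the shared grandparent pair: r = 2·(1/2)^3 = 1/4).
Hamilton's rule with n recipients of equal r: n·r·B > C, so B > C/(n·r) = 0.141/(2·0.25) = 0.282.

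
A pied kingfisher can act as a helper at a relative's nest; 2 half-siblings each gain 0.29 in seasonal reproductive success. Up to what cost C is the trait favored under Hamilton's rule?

0.145

r to a half-sibling = 1/4 (half-sibs share one parent — one path of length 2: r = (1/2)^2 = 1/4).
Hamilton's rule: n·r·B > C, so the trait is favored while C < n·r·B = 2·0.25·0.29 = 0.145.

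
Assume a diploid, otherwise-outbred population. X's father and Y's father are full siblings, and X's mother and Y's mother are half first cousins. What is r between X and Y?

Wright's path rule: contributions from independent ancestry routes add.
X and Y are related in two ways: first cousins through their fathers (r = 1/8) and half second cousins through their mothers (r = 1/64).
r = 1/8 + 1/64 = 9/64 = 0.140625.

0.140625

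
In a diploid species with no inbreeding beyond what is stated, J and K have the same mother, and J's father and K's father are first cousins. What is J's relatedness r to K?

0.28125

Wright's path rule: contributions from independent ancestry routes add.
J and K are related in two ways: half-sibs through their shared mother (r = 1/4) and second cousins through their fathers (r = 1/32).
r = 1/4 + 1/32 = 9/32 = 0.28125.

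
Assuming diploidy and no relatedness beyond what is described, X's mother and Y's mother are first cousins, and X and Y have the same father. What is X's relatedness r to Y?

Wright's path rule: contributions from independent ancestry routes add.
X and Y are related in two ways: second cousins through their mothers (r = 1/32) and half-sibs through their shared father (r = 1/4).
r = 1/32 + 1/4 = 9/32 = 0.28125.

0.28125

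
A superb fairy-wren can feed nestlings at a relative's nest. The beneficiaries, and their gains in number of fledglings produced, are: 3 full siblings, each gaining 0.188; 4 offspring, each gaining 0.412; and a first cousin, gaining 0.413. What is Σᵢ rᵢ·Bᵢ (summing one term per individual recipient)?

1.157625

r to a full sibling = 0.5 (full sibs share both parents — two paths of length 2: r = 2·(1/2)^2 = 1/2).
r to an offspring = 0.5 (one parent–offspring link: r = (1/2)^1 = 1/2).
r to a first cousin = 1/8 (first cousins share one grandparent pair — two paths of length 4: r = 2·(1/2)^4 = 1/8).
Summing one r·B term per recipient: 3·0.5·0.188 + 4·0.5·0.412 + 1·0.125·0.413 = 1.157625.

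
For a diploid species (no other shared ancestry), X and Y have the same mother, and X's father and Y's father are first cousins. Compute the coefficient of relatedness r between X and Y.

With two independent routes of shared ancestry, r is the sum of the two contributions.
X and Y are related in two ways: half-sibs through their shared mother (r = 1/4) and second cousins through their fathers (r = 1/32).
r = 1/4 + 1/32 = 0.28125.

0.28125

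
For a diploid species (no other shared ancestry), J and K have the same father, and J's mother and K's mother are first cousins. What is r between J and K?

0.28125

Wright's path rule: contributions from independent ancestry routes add.
J and K are related in two ways: half-sibs through their shared father (r = 1/4) and second cousins through their mothers (r = 1/32).
r = 1/4 + 1/32 = 0.28125.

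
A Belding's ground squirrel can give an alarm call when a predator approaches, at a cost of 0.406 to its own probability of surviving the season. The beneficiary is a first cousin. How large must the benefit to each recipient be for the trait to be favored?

3.248

r to a first cousin = 1/8 (first cousins share one grandparent pair — two paths of length 4: r = 2·(1/2)^4 = 1/8).
Hamilton's rule with n recipients of equal r: n·r·B > C, so B > C/(n·r) = 0.406/(1·0.125) = 3.248.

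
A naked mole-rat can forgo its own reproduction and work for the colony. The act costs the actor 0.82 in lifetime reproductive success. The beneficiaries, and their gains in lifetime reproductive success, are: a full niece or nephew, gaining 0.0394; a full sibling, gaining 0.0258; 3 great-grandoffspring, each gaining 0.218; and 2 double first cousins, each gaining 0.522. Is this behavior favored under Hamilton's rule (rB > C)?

Hamilton's rule: the trait is favored when the sum of r·B over every recipient exceeds the actor's cost C.
r to a full niece or nephew = 0.25 (full aunt/uncle↔niece/nephew: two paths of length 3 through the shared grandparent pair: r = 2·(1/2)^3 = 1/4).
r to a full sibling = 0.5 (full sibs share both parents — two paths of length 2: r = 2·(1/2)^2 = 1/2).
r to a great-grandoffspring = 0.125 (three parent–offspring links: r = (1/2)^3 = 1/8).
r to a double first cousin = 0.25 (double first cousins share both grandparent pairs — four paths of length 4: r = 4·(1/2)^4 = 1/4).
Summing one r·B term per recipient: 1·0.25·0.0394 + 1·0.5·0.0258 + 3·0.125·0.218 + 2·0.25·0.522 = 0.3655.
0.3655 < 0.82: the indirect benefit is less than the cost.

No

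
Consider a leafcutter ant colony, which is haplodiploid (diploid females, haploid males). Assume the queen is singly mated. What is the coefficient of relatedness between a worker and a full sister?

0.75

Haplodiploid full sisters inherit their father's entire haploid genome identically (contributing 1/2) and on average half of their mother's contribution (1/2 · 1/2 = 1/4); r = 1/2 + 1/4 = 3/4.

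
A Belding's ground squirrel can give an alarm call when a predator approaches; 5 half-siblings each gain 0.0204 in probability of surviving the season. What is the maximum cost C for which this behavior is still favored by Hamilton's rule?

r to a half-sibling = 0.25 (half-sibs share one parent — one path of length 2: r = (1/2)^2 = 1/4).
Hamilton's rule: n·r·B > C, so the trait is favored while C < n·r·B = 5·0.25·0.0204 = 0.0255.

0.0255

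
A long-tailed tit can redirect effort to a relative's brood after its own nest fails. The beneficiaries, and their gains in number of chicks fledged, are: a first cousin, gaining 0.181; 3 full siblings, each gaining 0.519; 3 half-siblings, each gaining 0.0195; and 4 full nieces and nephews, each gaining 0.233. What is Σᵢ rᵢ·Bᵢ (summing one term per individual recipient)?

r to a first cousin = 0.125 (first cousins share one grandparent pair — two paths of length 4: r = 2·(1/2)^4 = 1/8).
r to a full sibling = 0.5 (full sibs share both parents — two paths of length 2: r = 2·(1/2)^2 = 1/2).
r to a half-sibling = 1/4 (half-sibs share one parent — one path of length 2: r = (1/2)^2 = 1/4).
r to a full niece or nephew = 0.25 (full aunt/uncle↔niece/nephew: two paths of length 3 through the shared grandparent pair: r = 2·(1/2)^3 = 1/4).
Summing one r·B term per recipient: 1·0.125·0.181 + 3·0.5·0.519 + 3·0.25·0.0195 + 4·0.25·0.233 = 1.04875.

1.04875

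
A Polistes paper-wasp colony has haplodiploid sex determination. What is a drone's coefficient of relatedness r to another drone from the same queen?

Haploid brothers each carry a random half of the queen's diploid genome, so on average they share half: r = 1/2.

0.5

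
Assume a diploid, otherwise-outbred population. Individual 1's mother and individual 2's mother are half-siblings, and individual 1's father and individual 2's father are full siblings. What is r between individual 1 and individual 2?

Wright's path rule: contributions from independent ancestry routes add.
Individual 1 and individual 2 are related in two ways: half first cousins through their mothers (r = 1/16) and first cousins through their fathers (r = 1/8).
r = 1/16 + 1/8 = 3/16 = 0.1875.

0.1875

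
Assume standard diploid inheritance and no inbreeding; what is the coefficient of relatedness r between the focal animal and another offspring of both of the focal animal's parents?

Each parent–offspring link contributes a factor of 1/2, and independent paths through distinct common ancestors add.
Full sibs share both parents — two paths of length 2: r = 2·(1/2)^2 = 1/2.

0.5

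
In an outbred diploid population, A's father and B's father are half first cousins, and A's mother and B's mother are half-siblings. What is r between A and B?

Independent pedigree routes through distinct common ancestors add.
A and B are related in two ways: half second cousins through their fathers (r = 1/64) and half first cousins through their mothers (r = 1/16).
r = 1/64 + 1/16 = 0.078125.

0.078125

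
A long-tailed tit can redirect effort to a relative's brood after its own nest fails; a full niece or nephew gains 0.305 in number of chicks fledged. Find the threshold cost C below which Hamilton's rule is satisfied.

0.07625

r to a full niece or nephew = 1/4 (full aunt/uncle↔niece/nephew: two paths of length 3 through the shared grandparent pair: r = 2·(1/2)^3 = 1/4).
Hamilton's rule: n·r·B > C, so the trait is favored while C < n·r·B = 1·0.25·0.305 = 0.07625.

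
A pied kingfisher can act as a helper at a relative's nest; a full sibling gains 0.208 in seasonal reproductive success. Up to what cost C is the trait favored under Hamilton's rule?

0.104

r to a full sibling = 1/2 (full sibs share both parents — two paths of length 2: r = 2·(1/2)^2 = 1/2).
Hamilton's rule: n·r·B > C, so the trait is favored while C < n·r·B = 1·0.5·0.208 = 0.104.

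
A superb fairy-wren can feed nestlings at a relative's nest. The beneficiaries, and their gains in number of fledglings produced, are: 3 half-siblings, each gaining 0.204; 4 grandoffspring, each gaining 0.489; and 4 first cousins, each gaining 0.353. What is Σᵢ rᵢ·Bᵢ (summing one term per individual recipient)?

r to a half-sibling = 1/4 (half-sibs share one parent — one path of length 2: r = (1/2)^2 = 1/4).
r to a grandoffspring = 0.25 (two parent–offspring links: r = (1/2)^2 = 1/4).
r to a first cousin = 0.125 (first cousins share one grandparent pair — two paths of length 4: r = 2·(1/2)^4 = 1/8).
Summing one r·B term per recipient: 3·0.25·0.204 + 4·0.25·0.489 + 4·0.125·0.353 = 0.8185.

0.8185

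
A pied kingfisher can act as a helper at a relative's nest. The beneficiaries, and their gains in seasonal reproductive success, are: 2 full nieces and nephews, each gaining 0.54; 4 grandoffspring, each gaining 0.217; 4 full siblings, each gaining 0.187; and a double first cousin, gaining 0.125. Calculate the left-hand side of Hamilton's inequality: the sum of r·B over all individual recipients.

r to a full niece or nephew = 1/4 (full aunt/uncle↔niece/nephew: two paths of length 3 through the shared grandparent pair: r = 2·(1/2)^3 = 1/4).
r to a grandoffspring = 1/4 (two parent–offspring links: r = (1/2)^2 = 1/4).
r to a full sibling = 0.5 (full sibs share both parents — two paths of length 2: r = 2·(1/2)^2 = 1/2).
r to a double first cousin = 0.25 (double first cousins share both grandparent pairs — four paths of length 4: r = 4·(1/2)^4 = 1/4).
Summing one r·B term per recipient: 2·0.25·0.54 + 4·0.25·0.217 + 4·0.5·0.187 + 1·0.25·0.125 = 0.89225.

0.89225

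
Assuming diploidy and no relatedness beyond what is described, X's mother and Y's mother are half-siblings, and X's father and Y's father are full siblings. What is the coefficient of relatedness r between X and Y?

0.1875

Relatedness sums over independent paths through distinct common ancestors.
X and Y are related in two ways: half first cousins through their mothers (r = 1/16) and first cousins through their fathers (r = 1/8).
r = 1/16 + 1/8 = 3/16 = 0.1875.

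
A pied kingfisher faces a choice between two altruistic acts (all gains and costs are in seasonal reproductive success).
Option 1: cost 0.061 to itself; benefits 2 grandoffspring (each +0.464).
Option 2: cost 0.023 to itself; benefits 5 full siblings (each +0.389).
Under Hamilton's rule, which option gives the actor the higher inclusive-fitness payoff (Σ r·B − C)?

Option 2

Option 1: r to a grandoffspring = 0.25.
Option 1: Σ r·B − C = (2·0.25·0.464) − 0.061 = 0.171.
Option 2: r to a full sibling = 0.5.
Option 2: Σ r·B − C = (5·0.5·0.389) − 0.023 = 0.9495.
Option 2 has the higher net inclusive-fitness payoff.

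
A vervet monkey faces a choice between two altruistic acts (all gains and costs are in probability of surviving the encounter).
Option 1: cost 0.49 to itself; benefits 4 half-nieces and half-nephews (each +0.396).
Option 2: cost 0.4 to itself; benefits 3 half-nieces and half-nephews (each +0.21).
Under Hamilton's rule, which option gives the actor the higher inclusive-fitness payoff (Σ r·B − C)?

Option 1: r to a half-niece or half-nephew = 0.125.
Option 1: Σ r·B − C = (4·0.125·0.396) − 0.49 = -0.292.
Option 2: r to a half-niece or half-nephew = 0.125.
Option 2: Σ r·B − C = (3·0.125·0.21) − 0.4 = -0.32125.
Option 1 has the higher net inclusive-fitness payoff.

Option 1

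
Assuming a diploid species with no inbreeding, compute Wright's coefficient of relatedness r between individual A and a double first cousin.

Each parent–offspring link contributes a factor of 1/2, and independent paths through distinct common ancestors add.
Double first cousins share both grandparent pairs — four paths of length 4: r = 4·(1/2)^4 = 1/4.

0.25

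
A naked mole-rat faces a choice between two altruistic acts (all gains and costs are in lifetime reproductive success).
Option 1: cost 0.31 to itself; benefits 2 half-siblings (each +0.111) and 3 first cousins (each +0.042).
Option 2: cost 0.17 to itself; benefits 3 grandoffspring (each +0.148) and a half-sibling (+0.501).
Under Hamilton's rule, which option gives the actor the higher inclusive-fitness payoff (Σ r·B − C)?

Option 2

Option 1: r to a half-sibling = 0.25.
Option 1: r to a first cousin = 0.125.
Option 1: Σ r·B − C = (2·0.25·0.111 + 3·0.125·0.042) − 0.31 = -0.23875.
Option 2: r to a grandoffspring = 0.25.
Option 2: r to a half-sibling = 0.25.
Option 2: Σ r·B − C = (3·0.25·0.148 + 1·0.25·0.501) − 0.17 = 0.06625.
Option 2 has the higher net inclusive-fitness payoff.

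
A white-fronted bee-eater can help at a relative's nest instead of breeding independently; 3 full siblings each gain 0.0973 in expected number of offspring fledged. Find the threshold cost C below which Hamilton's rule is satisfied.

r to a full sibling = 0.5 (full sibs share both parents — two paths of length 2: r = 2·(1/2)^2 = 1/2).
Hamilton's rule: n·r·B > C, so the trait is favored while C < n·r·B = 3·0.5·0.0973 = 0.14595.

0.14595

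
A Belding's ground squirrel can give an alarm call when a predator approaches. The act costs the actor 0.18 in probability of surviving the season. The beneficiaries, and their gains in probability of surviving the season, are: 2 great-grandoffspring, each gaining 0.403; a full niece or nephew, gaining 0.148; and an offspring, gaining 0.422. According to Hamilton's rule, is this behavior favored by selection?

Hamilton's rule: the trait is favored when the sum of r·B over every recipient exceeds the actor's cost C.
r to a great-grandoffspring = 1/8 (three parent–offspring links: r = (1/2)^3 = 1/8).
r to a full niece or nephew = 0.25 (full aunt/uncle↔niece/nephew: two paths of length 3 through the shared grandparent pair: r = 2·(1/2)^3 = 1/4).
r to an offspring = 1/2 (one parent–offspring link: r = (1/2)^1 = 1/2).
Summing one r·B term per recipient: 2·0.125·0.403 + 1·0.25·0.148 + 1·0.5·0.422 = 0.34875.
0.34875 > 0.18: the indirect benefit exceeds the cost.

Yes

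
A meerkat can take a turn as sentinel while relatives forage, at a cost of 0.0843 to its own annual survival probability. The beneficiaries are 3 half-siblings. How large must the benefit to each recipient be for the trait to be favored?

0.1124

r to a half-sibling = 1/4 (half-sibs share one parent — one path of length 2: r = (1/2)^2 = 1/4).
Hamilton's rule with n recipients of equal r: n·r·B > C, so B > C/(n·r) = 0.0843/(3·0.25) = 0.1124.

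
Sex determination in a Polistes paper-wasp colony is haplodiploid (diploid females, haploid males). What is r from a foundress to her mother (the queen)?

One meiotic link between diploid queen and diploid daughter: r = 1/2.

0.5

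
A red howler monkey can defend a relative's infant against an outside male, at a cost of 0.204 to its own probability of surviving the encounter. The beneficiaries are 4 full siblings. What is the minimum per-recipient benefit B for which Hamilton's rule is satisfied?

0.102

r to a full sibling = 1/2 (full sibs share both parents — two paths of length 2: r = 2·(1/2)^2 = 1/2).
Hamilton's rule with n recipients of equal r: n·r·B > C, so B > C/(n·r) = 0.204/(4·0.5) = 0.102.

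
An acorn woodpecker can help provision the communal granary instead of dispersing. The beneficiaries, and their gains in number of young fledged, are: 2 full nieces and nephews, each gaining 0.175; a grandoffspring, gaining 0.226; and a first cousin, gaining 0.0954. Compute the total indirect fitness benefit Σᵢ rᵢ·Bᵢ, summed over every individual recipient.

r to a full niece or nephew = 0.25 (full aunt/uncle↔niece/nephew: two paths of length 3 through the shared grandparent pair: r = 2·(1/2)^3 = 1/4).
r to a grandoffspring = 1/4 (two parent–offspring links: r = (1/2)^2 = 1/4).
r to a first cousin = 1/8 (first cousins share one grandparent pair — two paths of length 4: r = 2·(1/2)^4 = 1/8).
Summing one r·B term per recipient: 2·0.25·0.175 + 1·0.25·0.226 + 1·0.125·0.0954 = 0.155925.

0.155925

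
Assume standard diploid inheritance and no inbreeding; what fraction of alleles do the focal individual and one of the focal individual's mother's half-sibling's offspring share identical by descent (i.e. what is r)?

0.0625

Each parent–offspring link contributes a factor of 1/2, and independent paths through distinct common ancestors add.
Half first cousins share one grandparent — one path of length 4: r = (1/2)^4 = 1/16.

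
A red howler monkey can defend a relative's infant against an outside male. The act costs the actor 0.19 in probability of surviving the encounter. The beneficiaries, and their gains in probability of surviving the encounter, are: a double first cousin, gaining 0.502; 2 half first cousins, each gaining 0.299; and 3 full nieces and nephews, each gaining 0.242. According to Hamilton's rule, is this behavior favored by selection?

Yes

Hamilton's rule: the trait is favored when the sum of r·B over every recipient exceeds the actor's cost C.
r to a double first cousin = 1/4 (double first cousins share both grandparent pairs — four paths of length 4: r = 4·(1/2)^4 = 1/4).
r to a half first cousin = 1/16 (half first cousins share one grandparent — one path of length 4: r = (1/2)^4 = 1/16).
r to a full niece or nephew = 0.25 (full aunt/uncle↔niece/nephew: two paths of length 3 through the shared grandparent pair: r = 2·(1/2)^3 = 1/4).
Summing one r·B term per recipient: 1·0.25·0.502 + 2·0.0625·0.299 + 3·0.25·0.242 = 0.344375.
0.344375 > 0.19: the indirect benefit exceeds the cost.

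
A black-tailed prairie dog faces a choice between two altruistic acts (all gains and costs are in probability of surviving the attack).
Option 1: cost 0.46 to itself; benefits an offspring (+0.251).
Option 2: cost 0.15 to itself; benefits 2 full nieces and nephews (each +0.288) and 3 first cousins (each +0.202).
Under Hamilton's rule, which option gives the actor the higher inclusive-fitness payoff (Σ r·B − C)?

Option 2

Option 1: r to an offspring = 0.5.
Option 1: Σ r·B − C = (1·0.5·0.251) − 0.46 = -0.3345.
Option 2: r to a full niece or nephew = 0.25.
Option 2: r to a first cousin = 0.125.
Option 2: Σ r·B − C = (2·0.25·0.288 + 3·0.125·0.202) − 0.15 = 0.06975.
Option 2 has the higher net inclusive-fitness payoff.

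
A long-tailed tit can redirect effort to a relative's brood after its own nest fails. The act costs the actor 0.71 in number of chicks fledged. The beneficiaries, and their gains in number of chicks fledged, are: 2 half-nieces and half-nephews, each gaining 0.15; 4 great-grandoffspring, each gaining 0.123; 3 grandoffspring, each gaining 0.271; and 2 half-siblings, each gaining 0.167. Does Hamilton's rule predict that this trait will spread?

No

Hamilton's rule: the trait is favored when the sum of r·B over every recipient exceeds the actor's cost C.
r to a half-niece or half-nephew = 0.125 (half-aunt/uncle↔niece/nephew: one path of length 3: r = (1/2)^3 = 1/8).
r to a great-grandoffspring = 1/8 (three parent–offspring links: r = (1/2)^3 = 1/8).
r to a grandoffspring = 0.25 (two parent–offspring links: r = (1/2)^2 = 1/4).
r to a half-sibling = 1/4 (half-sibs share one parent — one path of length 2: r = (1/2)^2 = 1/4).
Summing one r·B term per recipient: 2·0.125·0.15 + 4·0.125·0.123 + 3·0.25·0.271 + 2·0.25·0.167 = 0.38575.
0.38575 < 0.71: the indirect benefit is less than the cost.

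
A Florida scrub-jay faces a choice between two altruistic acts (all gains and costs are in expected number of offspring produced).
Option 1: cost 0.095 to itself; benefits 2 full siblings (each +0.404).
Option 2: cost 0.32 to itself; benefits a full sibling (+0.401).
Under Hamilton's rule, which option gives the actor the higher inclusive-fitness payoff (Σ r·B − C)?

Option 1: r to a full sibling = 0.5.
Option 1: Σ r·B − C = (2·0.5·0.404) − 0.095 = 0.309.
Option 2: r to a full sibling = 0.5.
Option 2: Σ r·B − C = (1·0.5·0.401) − 0.32 = -0.1195.
Option 1 has the higher net inclusive-fitness payoff.

Option 1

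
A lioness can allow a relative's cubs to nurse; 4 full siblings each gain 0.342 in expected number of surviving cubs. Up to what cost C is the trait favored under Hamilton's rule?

r to a full sibling = 1/2 (full sibs share both parents — two paths of length 2: r = 2·(1/2)^2 = 1/2).
Hamilton's rule: n·r·B > C, so the trait is favored while C < n·r·B = 4·0.5·0.342 = 0.684.

0.684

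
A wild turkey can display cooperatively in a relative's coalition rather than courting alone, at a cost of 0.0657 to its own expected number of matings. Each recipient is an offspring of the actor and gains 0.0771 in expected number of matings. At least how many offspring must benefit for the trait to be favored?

2

r to an offspring = 0.5 (one parent–offspring link: r = (1/2)^1 = 1/2).
Hamilton's rule: n·r·B > C  ⇒  n > C/(r·B) = 0.0657/(0.5·0.0771) = 1.704.
The smallest integer exceeding 1.704 is 2.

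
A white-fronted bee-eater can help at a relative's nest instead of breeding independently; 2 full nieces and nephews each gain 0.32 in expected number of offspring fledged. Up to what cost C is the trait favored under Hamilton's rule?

0.16

r to a full niece or nephew = 0.25 (full aunt/uncle↔niece/nephew: two paths of length 3 through the shared grandparent pair: r = 2·(1/2)^3 = 1/4).
Hamilton's rule: n·r·B > C, so the trait is favored while C < n·r·B = 2·0.25·0.32 = 0.16.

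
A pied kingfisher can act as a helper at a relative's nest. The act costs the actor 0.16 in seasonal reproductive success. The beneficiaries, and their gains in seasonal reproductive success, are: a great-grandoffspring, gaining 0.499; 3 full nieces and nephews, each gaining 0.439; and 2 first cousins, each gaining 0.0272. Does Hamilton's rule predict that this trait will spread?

Hamilton's rule: the trait is favored when the sum of r·B over every recipient exceeds the actor's cost C.
r to a great-grandoffspring = 1/8 (three parent–offspring links: r = (1/2)^3 = 1/8).
r to a full niece or nephew = 1/4 (full aunt/uncle↔niece/nephew: two paths of length 3 through the shared grandparent pair: r = 2·(1/2)^3 = 1/4).
r to a first cousin = 0.125 (first cousins share one grandparent pair — two paths of length 4: r = 2·(1/2)^4 = 1/8).
Summing one r·B term per recipient: 1·0.125·0.499 + 3·0.25·0.439 + 2·0.125·0.0272 = 0.398425.
0.398425 > 0.16: the indirect benefit exceeds the cost.

Yes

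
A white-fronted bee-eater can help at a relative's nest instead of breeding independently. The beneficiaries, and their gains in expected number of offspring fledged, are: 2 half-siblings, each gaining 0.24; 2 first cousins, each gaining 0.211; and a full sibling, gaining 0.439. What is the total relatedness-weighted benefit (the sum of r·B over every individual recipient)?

r to a half-sibling = 1/4 (half-sibs share one parent — one path of length 2: r = (1/2)^2 = 1/4).
r to a first cousin = 0.125 (first cousins share one grandparent pair — two paths of length 4: r = 2·(1/2)^4 = 1/8).
r to a full sibling = 1/2 (full sibs share both parents — two paths of length 2: r = 2·(1/2)^2 = 1/2).
Summing one r·B term per recipient: 2·0.25·0.24 + 2·0.125·0.211 + 1·0.5·0.439 = 0.39225.

0.39225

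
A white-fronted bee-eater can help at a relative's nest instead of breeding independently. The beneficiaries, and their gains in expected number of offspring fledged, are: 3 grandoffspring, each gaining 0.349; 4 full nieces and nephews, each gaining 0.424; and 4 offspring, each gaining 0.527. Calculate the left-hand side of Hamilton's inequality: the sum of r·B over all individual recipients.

r to a grandoffspring = 1/4 (two parent–offspring links: r = (1/2)^2 = 1/4).
r to a full niece or nephew = 0.25 (full aunt/uncle↔niece/nephew: two paths of length 3 through the shared grandparent pair: r = 2·(1/2)^3 = 1/4).
r to an offspring = 1/2 (one parent–offspring link: r = (1/2)^1 = 1/2).
Summing one r·B term per recipient: 3·0.25·0.349 + 4·0.25·0.424 + 4·0.5·0.527 = 1.73975.

1.73975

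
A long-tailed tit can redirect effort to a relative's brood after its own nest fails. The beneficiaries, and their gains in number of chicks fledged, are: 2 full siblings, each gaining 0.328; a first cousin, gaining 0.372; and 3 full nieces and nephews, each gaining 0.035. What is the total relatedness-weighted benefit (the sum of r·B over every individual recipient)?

0.40075

r to a full sibling = 1/2 (full sibs share both parents — two paths of length 2: r = 2·(1/2)^2 = 1/2).
r to a first cousin = 1/8 (first cousins share one grandparent pair — two paths of length 4: r = 2·(1/2)^4 = 1/8).
r to a full niece or nephew = 1/4 (full aunt/uncle↔niece/nephew: two paths of length 3 through the shared grandparent pair: r = 2·(1/2)^3 = 1/4).
Summing one r·B term per recipient: 2·0.5·0.328 + 1·0.125·0.372 + 3·0.25·0.035 = 0.40075.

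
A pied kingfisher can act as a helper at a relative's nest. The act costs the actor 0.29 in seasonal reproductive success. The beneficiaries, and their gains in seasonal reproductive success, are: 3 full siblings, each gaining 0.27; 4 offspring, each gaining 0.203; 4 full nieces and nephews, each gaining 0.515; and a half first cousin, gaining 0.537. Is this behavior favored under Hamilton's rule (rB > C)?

Hamilton's rule: the trait is favored when the sum of r·B over every recipient exceeds the actor's cost C.
r to a full sibling = 1/2 (full sibs share both parents — two paths of length 2: r = 2·(1/2)^2 = 1/2).
r to an offspring = 1/2 (one parent–offspring link: r = (1/2)^1 = 1/2).
r to a full niece or nephew = 1/4 (full aunt/uncle↔niece/nephew: two paths of length 3 through the shared grandparent pair: r = 2·(1/2)^3 = 1/4).
r to a half first cousin = 1/16 (half first cousins share one grandparent — one path of length 4: r = (1/2)^4 = 1/16).
Summing one r·B term per recipient: 3·0.5·0.27 + 4·0.5·0.203 + 4·0.25·0.515 + 1·0.0625·0.537 = 1.3595625.
1.3595625 > 0.29: the indirect benefit exceeds the cost.

Yes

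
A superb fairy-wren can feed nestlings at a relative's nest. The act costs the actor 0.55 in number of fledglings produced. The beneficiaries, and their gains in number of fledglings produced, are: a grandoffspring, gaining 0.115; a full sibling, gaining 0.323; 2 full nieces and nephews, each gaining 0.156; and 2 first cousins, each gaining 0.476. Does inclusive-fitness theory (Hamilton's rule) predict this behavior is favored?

No

Hamilton's rule: the trait is favored when the sum of r·B over every recipient exceeds the actor's cost C.
r to a grandoffspring = 0.25 (two parent–offspring links: r = (1/2)^2 = 1/4).
r to a full sibling = 1/2 (full sibs share both parents — two paths of length 2: r = 2·(1/2)^2 = 1/2).
r to a full niece or nephew = 1/4 (full aunt/uncle↔niece/nephew: two paths of length 3 through the shared grandparent pair: r = 2·(1/2)^3 = 1/4).
r to a first cousin = 1/8 (first cousins share one grandparent pair — two paths of length 4: r = 2·(1/2)^4 = 1/8).
Summing one r·B term per recipient: 1·0.25·0.115 + 1·0.5·0.323 + 2·0.25·0.156 + 2·0.125·0.476 = 0.38725.
0.38725 < 0.55: the indirect benefit is less than the cost.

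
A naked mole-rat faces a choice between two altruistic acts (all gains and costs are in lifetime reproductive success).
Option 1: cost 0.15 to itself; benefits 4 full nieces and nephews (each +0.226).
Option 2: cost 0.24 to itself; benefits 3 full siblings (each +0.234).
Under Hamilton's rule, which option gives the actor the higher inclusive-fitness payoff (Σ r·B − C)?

Option 1: r to a full niece or nephew = 0.25.
Option 1: Σ r·B − C = (4·0.25·0.226) − 0.15 = 0.076.
Option 2: r to a full sibling = 0.5.
Option 2: Σ r·B − C = (3·0.5·0.234) − 0.24 = 0.111.
Option 2 has the higher net inclusive-fitness payoff.

Option 2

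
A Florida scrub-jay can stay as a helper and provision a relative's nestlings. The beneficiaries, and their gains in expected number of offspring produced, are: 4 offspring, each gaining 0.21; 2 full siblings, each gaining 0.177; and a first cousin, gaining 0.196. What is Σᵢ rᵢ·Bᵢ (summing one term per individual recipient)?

0.6215

r to an offspring = 0.5 (one parent–offspring link: r = (1/2)^1 = 1/2).
r to a full sibling = 0.5 (full sibs share both parents — two paths of length 2: r = 2·(1/2)^2 = 1/2).
r to a first cousin = 1/8 (first cousins share one grandparent pair — two paths of length 4: r = 2·(1/2)^4 = 1/8).
Summing one r·B term per recipient: 4·0.5·0.21 + 2·0.5·0.177 + 1·0.125·0.196 = 0.6215.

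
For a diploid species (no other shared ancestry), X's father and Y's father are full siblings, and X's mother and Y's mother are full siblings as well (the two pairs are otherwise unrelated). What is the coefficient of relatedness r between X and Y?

0.25

Independent pedigree routes through distinct common ancestors add.
X and Y are related in two ways: first cousins through their fathers (r = 1/8) and first cousins through their mothers (r = 1/8) — i.e. double first cousins.
r = 1/8 + 1/8 = 0.25.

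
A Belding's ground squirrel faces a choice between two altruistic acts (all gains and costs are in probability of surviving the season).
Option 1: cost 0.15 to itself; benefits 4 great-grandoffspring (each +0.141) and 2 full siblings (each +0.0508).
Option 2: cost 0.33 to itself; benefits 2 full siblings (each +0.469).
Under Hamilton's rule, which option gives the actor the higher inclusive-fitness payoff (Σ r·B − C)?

Option 2

Option 1: r to a great-grandoffspring = 0.125.
Option 1: r to a full sibling = 0.5.
Option 1: Σ r·B − C = (4·0.125·0.141 + 2·0.5·0.0508) − 0.15 = -0.0287.
Option 2: r to a full sibling = 0.5.
Option 2: Σ r·B − C = (2·0.5·0.469) − 0.33 = 0.139.
Option 2 has the higher net inclusive-fitness payoff.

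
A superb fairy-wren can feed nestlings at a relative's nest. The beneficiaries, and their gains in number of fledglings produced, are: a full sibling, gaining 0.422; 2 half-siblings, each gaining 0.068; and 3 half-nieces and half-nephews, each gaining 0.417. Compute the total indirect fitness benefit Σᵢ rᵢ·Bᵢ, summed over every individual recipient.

0.401375

r to a full sibling = 0.5 (full sibs share both parents — two paths of length 2: r = 2·(1/2)^2 = 1/2).
r to a half-sibling = 1/4 (half-sibs share one parent — one path of length 2: r = (1/2)^2 = 1/4).
r to a half-niece or half-nephew = 1/8 (half-aunt/uncle↔niece/nephew: one path of length 3: r = (1/2)^3 = 1/8).
Summing one r·B term per recipient: 1·0.5·0.422 + 2·0.25·0.068 + 3·0.125·0.417 = 0.401375.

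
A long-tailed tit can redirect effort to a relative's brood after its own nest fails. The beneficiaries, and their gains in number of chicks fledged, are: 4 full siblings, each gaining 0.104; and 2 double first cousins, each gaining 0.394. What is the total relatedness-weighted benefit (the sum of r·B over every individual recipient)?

r to a full sibling = 1/2 (full sibs share both parents — two paths of length 2: r = 2·(1/2)^2 = 1/2).
r to a double first cousin = 0.25 (double first cousins share both grandparent pairs — four paths of length 4: r = 4·(1/2)^4 = 1/4).
Summing one r·B term per recipient: 4·0.5·0.104 + 2·0.25·0.394 = 0.405.

0.405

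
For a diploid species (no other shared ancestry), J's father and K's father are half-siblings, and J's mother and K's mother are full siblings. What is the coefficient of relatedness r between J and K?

Independent pedigree routes through distinct common ancestors add.
J and K are related in two ways: half first cousins through their fathers (r = 1/16) and first cousins through their mothers (r = 1/8).
r = 1/16 + 1/8 = 3/16 = 0.1875.

0.1875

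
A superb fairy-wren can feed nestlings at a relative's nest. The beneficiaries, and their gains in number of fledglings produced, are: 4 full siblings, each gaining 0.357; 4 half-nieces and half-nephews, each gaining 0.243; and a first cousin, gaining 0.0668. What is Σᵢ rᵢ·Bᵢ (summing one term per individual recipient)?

0.84385

r to a full sibling = 1/2 (full sibs share both parents — two paths of length 2: r = 2·(1/2)^2 = 1/2).
r to a half-niece or half-nephew = 1/8 (half-aunt/uncle↔niece/nephew: one path of length 3: r = (1/2)^3 = 1/8).
r to a first cousin = 0.125 (first cousins share one grandparent pair — two paths of length 4: r = 2·(1/2)^4 = 1/8).
Summing one r·B term per recipient: 4·0.5·0.357 + 4·0.125·0.243 + 1·0.125·0.0668 = 0.84385.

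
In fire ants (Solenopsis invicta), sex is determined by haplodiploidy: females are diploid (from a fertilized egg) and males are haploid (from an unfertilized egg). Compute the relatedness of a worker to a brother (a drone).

Her haploid brother carries none of their father's genes and a random half of their mother's genome; that half matches the maternal half of her own genome with probability 1/2: r = 1/2 · 1/2 = 1/4.

0.25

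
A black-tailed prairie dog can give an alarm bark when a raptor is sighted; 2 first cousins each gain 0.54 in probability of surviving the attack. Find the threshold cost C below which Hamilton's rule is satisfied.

0.135

r to a first cousin = 1/8 (first cousins share one grandparent pair — two paths of length 4: r = 2·(1/2)^4 = 1/8).
Hamilton's rule: n·r·B > C, so the trait is favored while C < n·r·B = 2·0.125·0.54 = 0.135.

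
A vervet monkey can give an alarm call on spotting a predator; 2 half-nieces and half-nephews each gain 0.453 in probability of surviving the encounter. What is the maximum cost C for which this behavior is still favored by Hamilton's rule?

r to a half-niece or half-nephew = 0.125 (half-aunt/uncle↔niece/nephew: one path of length 3: r = (1/2)^3 = 1/8).
Hamilton's rule: n·r·B > C, so the trait is favored while C < n·r·B = 2·0.125·0.453 = 0.11325.

0.11325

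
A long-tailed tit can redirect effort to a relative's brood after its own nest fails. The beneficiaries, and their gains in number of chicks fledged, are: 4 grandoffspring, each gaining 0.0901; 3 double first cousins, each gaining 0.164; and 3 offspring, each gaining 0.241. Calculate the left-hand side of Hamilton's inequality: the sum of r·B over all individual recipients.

0.5746

r to a grandoffspring = 1/4 (two parent–offspring links: r = (1/2)^2 = 1/4).
r to a double first cousin = 0.25 (double first cousins share both grandparent pairs — four paths of length 4: r = 4·(1/2)^4 = 1/4).
r to an offspring = 1/2 (one parent–offspring link: r = (1/2)^1 = 1/2).
Summing one r·B term per recipient: 4·0.25·0.0901 + 3·0.25·0.164 + 3·0.5·0.241 = 0.5746.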